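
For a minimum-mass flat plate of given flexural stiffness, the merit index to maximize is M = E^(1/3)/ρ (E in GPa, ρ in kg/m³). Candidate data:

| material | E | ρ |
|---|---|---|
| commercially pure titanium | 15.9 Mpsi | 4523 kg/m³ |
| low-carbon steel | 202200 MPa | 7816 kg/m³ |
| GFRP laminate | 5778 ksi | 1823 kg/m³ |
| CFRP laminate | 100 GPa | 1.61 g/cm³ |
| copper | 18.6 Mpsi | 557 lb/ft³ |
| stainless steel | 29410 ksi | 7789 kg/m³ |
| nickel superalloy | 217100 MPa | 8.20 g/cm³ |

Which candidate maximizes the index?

CFRP laminate

After converting to SI:
  commercially pure titanium: E = 109.6 GPa, ρ = 4523 kg/m³
  low-carbon steel: E = 202.2 GPa, ρ = 7816 kg/m³
  GFRP laminate: E = 39.84 GPa, ρ = 1823 kg/m³
  CFRP laminate: E = 100.0 GPa, ρ = 1610 kg/m³
  copper: E = 128.2 GPa, ρ = 8922 kg/m³
  stainless steel: E = 202.8 GPa, ρ = 7789 kg/m³
  nickel superalloy: E = 217.1 GPa, ρ = 8200 kg/m³
  CFRP laminate: M = 2.88×10⁻³
  GFRP laminate: M = 1.87×10⁻³
  commercially pure titanium: M = 1.06×10⁻³
  stainless steel: M = 0.754×10⁻³
  low-carbon steel: M = 0.751×10⁻³
  nickel superalloy: M = 0.733×10⁻³
  copper: M = 0.565×10⁻³
CFRP laminate ranks first.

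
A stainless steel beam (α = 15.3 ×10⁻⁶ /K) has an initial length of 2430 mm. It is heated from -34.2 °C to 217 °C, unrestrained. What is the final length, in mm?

2439.3 mm

ΔT = 217 − (-34.2) = 251.2 K.
ΔL = α·L₀·ΔT = 15.3×10⁻⁶ × 2430 mm × 251.2 K = 9.34 mm.
L = L₀ + ΔL = 2430 + 9.34 = 2439.3 mm.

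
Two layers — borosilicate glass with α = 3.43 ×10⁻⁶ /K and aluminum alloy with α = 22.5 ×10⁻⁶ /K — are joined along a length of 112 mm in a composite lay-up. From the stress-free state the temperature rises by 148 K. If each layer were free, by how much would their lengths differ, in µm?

316 µm

Δα = |3.43 − 22.5|×10⁻⁶/K = 19.1×10⁻⁶/K.
ΔL_mismatch = Δα·L·ΔT = 19.1×10⁻⁶ × 112.0 mm × 148.0 K = 316 µm.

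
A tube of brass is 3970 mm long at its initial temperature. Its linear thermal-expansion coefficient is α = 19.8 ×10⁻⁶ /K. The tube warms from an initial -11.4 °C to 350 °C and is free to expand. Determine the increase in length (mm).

28.4 mm

ΔT = 350 − (-11.4) = 361.4 K.
ΔL = α·L₀·ΔT = 19.8×10⁻⁶ × 3970 mm × 361.4 K = 28.4 mm.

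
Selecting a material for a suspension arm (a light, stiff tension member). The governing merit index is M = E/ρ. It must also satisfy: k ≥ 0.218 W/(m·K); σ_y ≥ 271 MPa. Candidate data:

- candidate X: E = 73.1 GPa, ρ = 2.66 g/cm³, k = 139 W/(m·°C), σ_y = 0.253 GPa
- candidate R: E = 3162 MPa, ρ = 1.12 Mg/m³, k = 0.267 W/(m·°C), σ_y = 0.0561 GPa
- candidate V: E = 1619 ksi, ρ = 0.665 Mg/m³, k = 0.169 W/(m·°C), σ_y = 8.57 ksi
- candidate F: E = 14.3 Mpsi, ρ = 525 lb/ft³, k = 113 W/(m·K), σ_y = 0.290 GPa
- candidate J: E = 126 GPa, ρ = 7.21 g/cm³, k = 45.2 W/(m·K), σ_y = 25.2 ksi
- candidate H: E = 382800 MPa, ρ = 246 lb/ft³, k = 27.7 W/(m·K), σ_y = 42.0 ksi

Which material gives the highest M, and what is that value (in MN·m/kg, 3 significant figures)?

candidate H, M = 97.1 MN·m/kg

Screen on constraints: k ≥ 0.218 W/(m·K); σ_y ≥ 271 MPa. Survivors: candidate F, candidate H.
Convert each candidate to consistent units, then evaluate M:
  candidate F: E = 98.60 GPa, ρ = 8410 kg/m³
  candidate H: E = 382.8 GPa, ρ = 3941 kg/m³
  candidate H: M = 97.1 MN·m/kg
  candidate F: M = 11.7 MN·m/kg
The maximum is for candidate H.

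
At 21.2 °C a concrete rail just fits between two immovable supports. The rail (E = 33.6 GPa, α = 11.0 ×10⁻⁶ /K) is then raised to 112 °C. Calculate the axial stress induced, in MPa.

ΔT = 90.80 K. Constrained thermal stress σ = E·α·ΔT = 33.60×10³ MPa × 11.0×10⁻⁶ × 90.80 = 33.6 MPa (compressive).

33.6 MPa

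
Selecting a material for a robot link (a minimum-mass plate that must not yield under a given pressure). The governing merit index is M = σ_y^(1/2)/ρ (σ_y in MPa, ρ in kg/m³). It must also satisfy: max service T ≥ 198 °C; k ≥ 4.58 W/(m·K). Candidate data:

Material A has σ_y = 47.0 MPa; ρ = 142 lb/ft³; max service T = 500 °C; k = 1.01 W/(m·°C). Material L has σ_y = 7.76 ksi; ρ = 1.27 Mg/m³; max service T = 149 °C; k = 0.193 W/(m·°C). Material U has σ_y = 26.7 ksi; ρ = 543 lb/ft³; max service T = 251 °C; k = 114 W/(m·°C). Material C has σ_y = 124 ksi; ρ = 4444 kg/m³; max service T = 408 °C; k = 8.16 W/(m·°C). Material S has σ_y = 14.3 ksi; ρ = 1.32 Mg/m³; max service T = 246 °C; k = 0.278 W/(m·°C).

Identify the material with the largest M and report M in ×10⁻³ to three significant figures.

material C, M = 6.58×10⁻³

Screen on constraints: max service T ≥ 198 °C; k ≥ 4.58 W/(m·K). Survivors: material U, material C.
Putting every candidate on a common basis:
  material U: σ_y = 184.1 MPa, ρ = 8698 kg/m³
  material C: σ_y = 855.0 MPa, ρ = 4444 kg/m³
  material C: M = 6.58×10⁻³
  material U: M = 1.56×10⁻³
Material C ranks first.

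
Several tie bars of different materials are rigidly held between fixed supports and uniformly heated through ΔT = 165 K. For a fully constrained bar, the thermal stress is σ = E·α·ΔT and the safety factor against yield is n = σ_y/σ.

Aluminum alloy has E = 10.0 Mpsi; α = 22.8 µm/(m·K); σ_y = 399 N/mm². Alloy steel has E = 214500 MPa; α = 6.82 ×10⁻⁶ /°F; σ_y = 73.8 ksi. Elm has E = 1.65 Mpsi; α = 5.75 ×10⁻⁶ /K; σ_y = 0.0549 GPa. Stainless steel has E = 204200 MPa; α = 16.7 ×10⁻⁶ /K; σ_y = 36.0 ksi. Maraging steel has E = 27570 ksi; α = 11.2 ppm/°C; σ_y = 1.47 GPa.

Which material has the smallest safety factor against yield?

Per material, after unit conversion:
  aluminum alloy: E = 68.95, α = 22.8, σ_y = 399.0 → σ = 259 MPa, n = 1.54
  alloy steel: E = 214.5, α = 12.3, σ_y = 508.8 → σ = 434 MPa, n = 1.17
  elm: E = 11.38, α = 5.75, σ_y = 54.90 → σ = 10.8 MPa, n = 5.09
  stainless steel: E = 204.2, α = 16.7, σ_y = 248.2 → σ = 563 MPa, n = 0.441
  maraging steel: E = 190.1, α = 11.2, σ_y = 1470 → σ = 351 MPa, n = 4.18
Stainless steel has the lowest safety factor, n = 0.441.

stainless steel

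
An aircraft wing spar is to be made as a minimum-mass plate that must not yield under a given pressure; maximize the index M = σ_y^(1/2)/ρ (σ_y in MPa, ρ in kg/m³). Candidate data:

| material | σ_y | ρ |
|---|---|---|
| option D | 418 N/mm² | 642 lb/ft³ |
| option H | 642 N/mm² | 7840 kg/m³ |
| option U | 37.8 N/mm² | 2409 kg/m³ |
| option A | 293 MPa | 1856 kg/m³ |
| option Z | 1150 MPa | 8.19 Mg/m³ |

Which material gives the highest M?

Normalizing units and computing the index:
  option D: σ_y = 418.0 MPa, ρ = 10280 kg/m³
  option H: σ_y = 642.0 MPa, ρ = 7840 kg/m³
  option U: σ_y = 37.80 MPa, ρ = 2409 kg/m³
  option A: σ_y = 293.0 MPa, ρ = 1856 kg/m³
  option Z: σ_y = 1150 MPa, ρ = 8190 kg/m³
  option A: M = 9.22×10⁻³
  option Z: M = 4.14×10⁻³
  option H: M = 3.23×10⁻³
  option U: M = 2.55×10⁻³
  option D: M = 1.99×10⁻³
Option A ranks first.

option A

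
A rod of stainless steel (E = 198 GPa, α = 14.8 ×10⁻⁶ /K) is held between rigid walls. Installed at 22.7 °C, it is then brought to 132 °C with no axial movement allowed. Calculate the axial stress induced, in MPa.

ΔT = 109.3 K. Constrained thermal stress σ = E·α·ΔT = 198.0×10³ MPa × 14.8×10⁻⁶ × 109.3 = 320 MPa (compressive).

320 MPa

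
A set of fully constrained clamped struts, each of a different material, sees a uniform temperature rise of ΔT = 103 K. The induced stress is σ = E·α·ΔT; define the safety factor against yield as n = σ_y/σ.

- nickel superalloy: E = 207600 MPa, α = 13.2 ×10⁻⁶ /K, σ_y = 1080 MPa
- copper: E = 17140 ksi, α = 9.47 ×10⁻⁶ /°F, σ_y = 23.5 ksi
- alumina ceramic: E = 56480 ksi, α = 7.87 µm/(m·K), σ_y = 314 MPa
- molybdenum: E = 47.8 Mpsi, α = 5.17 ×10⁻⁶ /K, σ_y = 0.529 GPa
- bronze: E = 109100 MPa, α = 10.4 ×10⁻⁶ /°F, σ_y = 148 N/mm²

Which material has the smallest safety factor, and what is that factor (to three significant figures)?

bronze, n = 0.704

In consistent units (E in GPa, α in ×10⁻⁶/K, σ_y in MPa):
  nickel superalloy: E = 207.6, α = 13.2, σ_y = 1080 → σ = 282 MPa, n = 3.83
  copper: E = 118.2, α = 17.0, σ_y = 162.0 → σ = 207 MPa, n = 0.781
  alumina ceramic: E = 389.4, α = 7.87, σ_y = 314.0 → σ = 316 MPa, n = 0.995
  molybdenum: E = 329.6, α = 5.17, σ_y = 529.0 → σ = 175 MPa, n = 3.01
  bronze: E = 109.1, α = 18.7, σ_y = 148.0 → σ = 210 MPa, n = 0.704
Bronze has the lowest safety factor, n = 0.704.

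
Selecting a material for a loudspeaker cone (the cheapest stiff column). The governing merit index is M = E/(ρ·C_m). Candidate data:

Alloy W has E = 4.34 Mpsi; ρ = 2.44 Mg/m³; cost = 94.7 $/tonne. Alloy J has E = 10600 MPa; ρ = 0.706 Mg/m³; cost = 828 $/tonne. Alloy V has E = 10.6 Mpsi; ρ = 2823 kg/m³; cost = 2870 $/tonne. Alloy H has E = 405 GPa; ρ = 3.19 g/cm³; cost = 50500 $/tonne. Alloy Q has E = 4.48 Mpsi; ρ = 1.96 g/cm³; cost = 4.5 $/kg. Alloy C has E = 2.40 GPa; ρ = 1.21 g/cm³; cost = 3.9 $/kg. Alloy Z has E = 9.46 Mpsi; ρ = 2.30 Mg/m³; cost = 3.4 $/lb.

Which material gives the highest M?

alloy W

After converting to SI:
  alloy W: E = 29.92 GPa, ρ = 2440 kg/m³, cost = 0.09470 $/kg
  alloy J: E = 10.60 GPa, ρ = 706.0 kg/m³, cost = 0.8280 $/kg
  alloy V: E = 73.08 GPa, ρ = 2823 kg/m³, cost = 2.870 $/kg
  alloy H: E = 405.0 GPa, ρ = 3190 kg/m³, cost = 50.50 $/kg
  alloy Q: E = 30.89 GPa, ρ = 1960 kg/m³, cost = 4.500 $/kg
  alloy C: E = 2.400 GPa, ρ = 1210 kg/m³, cost = 3.900 $/kg
  alloy Z: E = 65.22 GPa, ρ = 2300 kg/m³, cost = 7.496 $/kg
  alloy W: M = 129 MN·m per $
  alloy J: M = 18.1 MN·m per $
  alloy V: M = 9.02 MN·m per $
  alloy Z: M = 3.78 MN·m per $
  alloy Q: M = 3.50 MN·m per $
  alloy H: M = 2.51 MN·m per $
  alloy C: M = 0.509 MN·m per $
The maximum is for alloy W.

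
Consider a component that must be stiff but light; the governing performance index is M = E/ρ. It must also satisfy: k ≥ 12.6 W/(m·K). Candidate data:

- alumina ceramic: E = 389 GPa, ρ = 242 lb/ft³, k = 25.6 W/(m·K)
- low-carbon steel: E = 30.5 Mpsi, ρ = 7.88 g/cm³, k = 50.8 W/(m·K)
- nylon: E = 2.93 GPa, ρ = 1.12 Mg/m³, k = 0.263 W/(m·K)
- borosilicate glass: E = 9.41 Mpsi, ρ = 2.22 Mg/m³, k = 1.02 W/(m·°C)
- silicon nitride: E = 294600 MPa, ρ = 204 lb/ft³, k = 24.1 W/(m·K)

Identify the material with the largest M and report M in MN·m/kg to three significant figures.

Screen on constraints: k ≥ 12.6 W/(m·K). Survivors: alumina ceramic, low-carbon steel, silicon nitride.
Convert each candidate to consistent units, then evaluate M:
  alumina ceramic: E = 389.0 GPa, ρ = 3876 kg/m³
  low-carbon steel: E = 210.3 GPa, ρ = 7880 kg/m³
  silicon nitride: E = 294.6 GPa, ρ = 3268 kg/m³
  alumina ceramic: M = 100 MN·m/kg
  silicon nitride: M = 90.2 MN·m/kg
  low-carbon steel: M = 26.7 MN·m/kg
Alumina ceramic ranks first.

alumina ceramic, M = 100 MN·m/kg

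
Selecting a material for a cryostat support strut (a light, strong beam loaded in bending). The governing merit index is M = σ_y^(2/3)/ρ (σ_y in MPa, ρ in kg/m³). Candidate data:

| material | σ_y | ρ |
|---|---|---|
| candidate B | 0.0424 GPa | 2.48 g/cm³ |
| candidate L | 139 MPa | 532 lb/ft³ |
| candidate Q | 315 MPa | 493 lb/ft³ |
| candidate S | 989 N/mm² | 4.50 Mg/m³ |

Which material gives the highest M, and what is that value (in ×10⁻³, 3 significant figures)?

Putting every candidate on a common basis:
  candidate B: σ_y = 42.40 MPa, ρ = 2480 kg/m³
  candidate L: σ_y = 139.0 MPa, ρ = 8522 kg/m³
  candidate Q: σ_y = 315.0 MPa, ρ = 7897 kg/m³
  candidate S: σ_y = 989.0 MPa, ρ = 4500 kg/m³
  candidate S: M = 22.1×10⁻³
  candidate Q: M = 5.86×10⁻³
  candidate B: M = 4.90×10⁻³
  candidate L: M = 3.15×10⁻³
Candidate S ranks first.

candidate S, M = 22.1×10⁻³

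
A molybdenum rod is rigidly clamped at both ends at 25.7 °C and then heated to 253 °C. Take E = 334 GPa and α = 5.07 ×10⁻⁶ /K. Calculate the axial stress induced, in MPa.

ΔT = 227.3 K. Constrained thermal stress σ = E·α·ΔT = 334.0×10³ MPa × 5.07×10⁻⁶ × 227.3 = 385 MPa (compressive).

385 MPa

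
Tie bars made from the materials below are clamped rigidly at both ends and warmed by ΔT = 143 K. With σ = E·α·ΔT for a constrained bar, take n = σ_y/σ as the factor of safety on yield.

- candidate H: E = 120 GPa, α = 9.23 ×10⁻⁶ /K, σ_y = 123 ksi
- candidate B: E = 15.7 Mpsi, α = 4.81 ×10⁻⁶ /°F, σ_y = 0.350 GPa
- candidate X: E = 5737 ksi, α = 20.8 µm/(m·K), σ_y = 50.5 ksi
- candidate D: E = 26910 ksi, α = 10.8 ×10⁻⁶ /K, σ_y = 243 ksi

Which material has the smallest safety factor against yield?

candidate B

Converting E to GPa, α to ×10⁻⁶/K, σ_y to MPa, then σ and n for each:
  candidate H: E = 120.0, α = 9.23, σ_y = 848.1 → σ = 158 MPa, n = 5.35
  candidate B: E = 108.2, α = 8.66, σ_y = 350.0 → σ = 134 MPa, n = 2.61
  candidate X: E = 39.56, α = 20.8, σ_y = 348.2 → σ = 118 MPa, n = 2.96
  candidate D: E = 185.5, α = 10.8, σ_y = 1675 → σ = 287 MPa, n = 5.85
Smallest n: candidate B with n = 2.61.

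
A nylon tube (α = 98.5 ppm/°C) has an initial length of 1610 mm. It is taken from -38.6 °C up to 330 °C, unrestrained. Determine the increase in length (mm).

ΔT = 330 − (-38.6) = 368.6 K.
ΔL = α·L₀·ΔT = 98.5×10⁻⁶ × 1610 mm × 368.6 K = 58.5 mm.

58.5 mm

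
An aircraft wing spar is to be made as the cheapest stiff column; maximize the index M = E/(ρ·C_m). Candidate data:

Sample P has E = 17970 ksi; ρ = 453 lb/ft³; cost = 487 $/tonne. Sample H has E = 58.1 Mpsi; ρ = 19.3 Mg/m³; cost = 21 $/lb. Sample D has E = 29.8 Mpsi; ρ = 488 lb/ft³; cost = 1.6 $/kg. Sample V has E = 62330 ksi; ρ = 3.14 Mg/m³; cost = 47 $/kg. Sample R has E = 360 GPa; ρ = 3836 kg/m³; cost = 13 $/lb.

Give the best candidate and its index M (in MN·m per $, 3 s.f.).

Normalizing units and computing the index:
  sample P: E = 123.9 GPa, ρ = 7256 kg/m³, cost = 0.4870 $/kg
  sample H: E = 400.6 GPa, ρ = 19300 kg/m³, cost = 46.30 $/kg
  sample D: E = 205.5 GPa, ρ = 7817 kg/m³, cost = 1.600 $/kg
  sample V: E = 429.8 GPa, ρ = 3140 kg/m³, cost = 47.00 $/kg
  sample R: E = 360.0 GPa, ρ = 3836 kg/m³, cost = 28.66 $/kg
  sample P: M = 35.1 MN·m per $
  sample D: M = 16.4 MN·m per $
  sample R: M = 3.27 MN·m per $
  sample V: M = 2.91 MN·m per $
  sample H: M = 0.448 MN·m per $
Highest index: sample P.

sample P, M = 35.1 MN·m per $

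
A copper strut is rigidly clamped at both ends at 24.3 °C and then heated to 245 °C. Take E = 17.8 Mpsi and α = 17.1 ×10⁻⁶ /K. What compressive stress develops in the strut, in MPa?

463 MPa

E = 17.8 Mpsi = 122.7 GPa.
ΔT = 220.7 K. Constrained thermal stress σ = E·α·ΔT = 122.7×10³ MPa × 17.1×10⁻⁶ × 220.7 = 463 MPa (compressive).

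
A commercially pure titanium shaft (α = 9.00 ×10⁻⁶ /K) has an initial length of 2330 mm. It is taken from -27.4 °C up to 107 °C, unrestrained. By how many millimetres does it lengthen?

2.82 mm

ΔT = 107 − (-27.4) = 134.4 K.
ΔL = α·L₀·ΔT = 9.00×10⁻⁶ × 2330 mm × 134.4 K = 2.82 mm.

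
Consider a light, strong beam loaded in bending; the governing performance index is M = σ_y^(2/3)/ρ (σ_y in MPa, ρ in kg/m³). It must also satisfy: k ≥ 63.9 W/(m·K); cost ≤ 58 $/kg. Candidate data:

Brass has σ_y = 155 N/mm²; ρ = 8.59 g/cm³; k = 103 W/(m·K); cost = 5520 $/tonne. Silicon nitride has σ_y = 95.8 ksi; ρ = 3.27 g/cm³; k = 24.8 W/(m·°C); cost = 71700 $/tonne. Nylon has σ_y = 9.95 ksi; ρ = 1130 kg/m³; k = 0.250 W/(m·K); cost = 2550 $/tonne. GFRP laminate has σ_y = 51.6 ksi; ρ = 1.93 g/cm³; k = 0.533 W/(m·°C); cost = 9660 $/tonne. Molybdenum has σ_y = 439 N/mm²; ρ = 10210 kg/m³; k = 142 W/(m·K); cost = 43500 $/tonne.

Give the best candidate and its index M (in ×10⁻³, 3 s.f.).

Screen on constraints: k ≥ 63.9 W/(m·K); cost ≤ 58 $/kg. Survivors: brass, molybdenum.
Normalizing units and computing the index:
  brass: σ_y = 155.0 MPa, ρ = 8590 kg/m³
  molybdenum: σ_y = 439.0 MPa, ρ = 10210 kg/m³
  molybdenum: M = 5.66×10⁻³
  brass: M = 3.36×10⁻³
Molybdenum has the largest M.

molybdenum, M = 5.66×10⁻³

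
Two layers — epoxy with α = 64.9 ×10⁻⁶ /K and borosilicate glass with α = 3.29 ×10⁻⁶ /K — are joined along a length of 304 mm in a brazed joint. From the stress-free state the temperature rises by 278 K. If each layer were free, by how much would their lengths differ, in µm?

5210 µm

Δα = |64.9 − 3.29|×10⁻⁶/K = 61.6×10⁻⁶/K.
ΔL_mismatch = Δα·L·ΔT = 61.6×10⁻⁶ × 304.0 mm × 278.0 K = 5210 µm.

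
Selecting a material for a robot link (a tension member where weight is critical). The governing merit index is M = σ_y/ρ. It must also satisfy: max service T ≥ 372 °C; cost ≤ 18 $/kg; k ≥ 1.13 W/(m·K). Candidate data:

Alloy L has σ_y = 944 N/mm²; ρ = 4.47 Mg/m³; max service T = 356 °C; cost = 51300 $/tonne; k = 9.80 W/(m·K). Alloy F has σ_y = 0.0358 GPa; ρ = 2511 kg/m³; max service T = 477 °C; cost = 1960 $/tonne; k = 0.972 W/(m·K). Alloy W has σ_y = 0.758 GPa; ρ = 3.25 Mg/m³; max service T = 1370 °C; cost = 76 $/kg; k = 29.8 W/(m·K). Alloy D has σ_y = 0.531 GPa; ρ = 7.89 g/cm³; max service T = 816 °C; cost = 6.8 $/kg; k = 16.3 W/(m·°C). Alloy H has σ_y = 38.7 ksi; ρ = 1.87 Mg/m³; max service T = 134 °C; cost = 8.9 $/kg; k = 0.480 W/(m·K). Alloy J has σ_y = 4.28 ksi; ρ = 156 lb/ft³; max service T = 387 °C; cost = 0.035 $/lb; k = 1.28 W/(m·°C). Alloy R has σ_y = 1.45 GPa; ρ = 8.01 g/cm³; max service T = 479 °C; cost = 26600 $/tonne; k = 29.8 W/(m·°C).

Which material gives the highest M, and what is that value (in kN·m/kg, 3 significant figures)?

alloy D, M = 67.3 kN·m/kg

Screen on constraints: max service T ≥ 372 °C; cost ≤ 18 $/kg; k ≥ 1.13 W/(m·K). Survivors: alloy D, alloy J.
Normalizing units and computing the index:
  alloy D: σ_y = 531.0 MPa, ρ = 7890 kg/m³
  alloy J: σ_y = 29.51 MPa, ρ = 2499 kg/m³
  alloy D: M = 67.3 kN·m/kg
  alloy J: M = 11.8 kN·m/kg
The maximum is for alloy D.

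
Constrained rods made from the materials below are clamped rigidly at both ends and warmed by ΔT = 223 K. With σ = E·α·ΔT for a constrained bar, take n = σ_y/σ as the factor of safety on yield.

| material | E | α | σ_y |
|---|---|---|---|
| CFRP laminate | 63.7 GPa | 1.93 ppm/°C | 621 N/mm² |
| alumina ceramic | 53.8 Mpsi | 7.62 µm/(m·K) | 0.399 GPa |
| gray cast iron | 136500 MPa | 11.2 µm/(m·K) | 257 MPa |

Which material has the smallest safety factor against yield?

With everything in SI (GPa, ×10⁻⁶/K, MPa):
  CFRP laminate: E = 63.70, α = 1.93, σ_y = 621.0 → σ = 27.4 MPa, n = 22.7
  alumina ceramic: E = 370.9, α = 7.62, σ_y = 399.0 → σ = 630 MPa, n = 0.633
  gray cast iron: E = 136.5, α = 11.2, σ_y = 257.0 → σ = 341 MPa, n = 0.754
The minimum is alumina ceramic at n = 0.633.

alumina ceramic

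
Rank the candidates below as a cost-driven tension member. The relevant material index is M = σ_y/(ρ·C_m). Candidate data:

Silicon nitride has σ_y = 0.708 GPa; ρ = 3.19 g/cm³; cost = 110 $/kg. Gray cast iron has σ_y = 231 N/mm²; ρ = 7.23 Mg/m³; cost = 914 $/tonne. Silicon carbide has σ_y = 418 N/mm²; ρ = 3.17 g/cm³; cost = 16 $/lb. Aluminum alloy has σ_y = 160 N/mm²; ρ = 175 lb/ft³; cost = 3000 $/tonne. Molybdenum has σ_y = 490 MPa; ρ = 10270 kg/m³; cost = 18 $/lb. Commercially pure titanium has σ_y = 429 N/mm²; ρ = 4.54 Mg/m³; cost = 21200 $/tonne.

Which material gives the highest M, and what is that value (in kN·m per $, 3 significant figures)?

In SI units:
  silicon nitride: σ_y = 708.0 MPa, ρ = 3190 kg/m³, cost = 110.0 $/kg
  gray cast iron: σ_y = 231.0 MPa, ρ = 7230 kg/m³, cost = 0.9140 $/kg
  silicon carbide: σ_y = 418.0 MPa, ρ = 3170 kg/m³, cost = 35.27 $/kg
  aluminum alloy: σ_y = 160.0 MPa, ρ = 2803 kg/m³, cost = 3.000 $/kg
  molybdenum: σ_y = 490.0 MPa, ρ = 10270 kg/m³, cost = 39.68 $/kg
  commercially pure titanium: σ_y = 429.0 MPa, ρ = 4540 kg/m³, cost = 21.20 $/kg
  gray cast iron: M = 35.0 kN·m per $
  aluminum alloy: M = 19.0 kN·m per $
  commercially pure titanium: M = 4.46 kN·m per $
  silicon carbide: M = 3.74 kN·m per $
  silicon nitride: M = 2.02 kN·m per $
  molybdenum: M = 1.20 kN·m per $
Highest index: gray cast iron.

gray cast iron, M = 35.0 kN·m per $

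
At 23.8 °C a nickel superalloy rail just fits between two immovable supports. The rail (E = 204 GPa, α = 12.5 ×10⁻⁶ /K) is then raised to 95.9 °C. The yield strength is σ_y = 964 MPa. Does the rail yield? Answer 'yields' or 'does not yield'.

does not yield

ΔT = 72.10 K. Constrained thermal stress σ = E·α·ΔT = 204.0×10³ MPa × 12.5×10⁻⁶ × 72.10 = 184 MPa (compressive).
Compare to σ_y = 964 MPa: σ < σ_y, so it does not yield.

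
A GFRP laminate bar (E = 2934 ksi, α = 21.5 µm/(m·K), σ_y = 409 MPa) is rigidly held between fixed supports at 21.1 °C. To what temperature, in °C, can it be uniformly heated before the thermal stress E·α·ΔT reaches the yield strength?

961 °C

E = 2934 ksi = 20.23 GPa.
E·α·ΔT = 409.0 MPa ⇒ ΔT = 409.0 / (20.23×10³ × 21.5×10⁻⁶) = 940.4 K.
T = 21.1 + 940.4 = 961.5 °C.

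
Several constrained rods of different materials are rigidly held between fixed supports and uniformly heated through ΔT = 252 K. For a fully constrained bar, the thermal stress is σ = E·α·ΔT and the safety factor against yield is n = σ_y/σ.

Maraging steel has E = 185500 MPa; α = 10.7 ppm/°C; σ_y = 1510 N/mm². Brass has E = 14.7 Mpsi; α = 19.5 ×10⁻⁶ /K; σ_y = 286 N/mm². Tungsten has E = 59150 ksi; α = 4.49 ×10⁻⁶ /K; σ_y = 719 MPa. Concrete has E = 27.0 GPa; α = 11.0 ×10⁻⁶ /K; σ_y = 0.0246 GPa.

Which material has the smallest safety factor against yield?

concrete

Per material, after unit conversion:
  maraging steel: E = 185.5, α = 10.7, σ_y = 1510 → σ = 500 MPa, n = 3.02
  brass: E = 101.4, α = 19.5, σ_y = 286.0 → σ = 498 MPa, n = 0.574
  tungsten: E = 407.8, α = 4.49, σ_y = 719.0 → σ = 461 MPa, n = 1.56
  concrete: E = 27.00, α = 11.0, σ_y = 24.60 → σ = 74.8 MPa, n = 0.329
Smallest n: concrete with n = 0.329.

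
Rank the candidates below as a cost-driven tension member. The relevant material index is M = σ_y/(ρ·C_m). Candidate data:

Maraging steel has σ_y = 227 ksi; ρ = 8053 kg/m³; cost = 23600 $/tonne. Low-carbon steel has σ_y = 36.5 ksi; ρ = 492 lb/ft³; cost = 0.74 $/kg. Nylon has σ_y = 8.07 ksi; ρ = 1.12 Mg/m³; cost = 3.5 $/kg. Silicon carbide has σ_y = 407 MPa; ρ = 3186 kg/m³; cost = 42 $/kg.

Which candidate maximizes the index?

low-carbon steel

Putting every candidate on a common basis:
  maraging steel: σ_y = 1565 MPa, ρ = 8053 kg/m³, cost = 23.60 $/kg
  low-carbon steel: σ_y = 251.7 MPa, ρ = 7881 kg/m³, cost = 0.7400 $/kg
  nylon: σ_y = 55.64 MPa, ρ = 1120 kg/m³, cost = 3.500 $/kg
  silicon carbide: σ_y = 407.0 MPa, ρ = 3186 kg/m³, cost = 42.00 $/kg
  low-carbon steel: M = 43.2 kN·m per $
  nylon: M = 14.2 kN·m per $
  maraging steel: M = 8.24 kN·m per $
  silicon carbide: M = 3.04 kN·m per $
Low-carbon steel ranks first.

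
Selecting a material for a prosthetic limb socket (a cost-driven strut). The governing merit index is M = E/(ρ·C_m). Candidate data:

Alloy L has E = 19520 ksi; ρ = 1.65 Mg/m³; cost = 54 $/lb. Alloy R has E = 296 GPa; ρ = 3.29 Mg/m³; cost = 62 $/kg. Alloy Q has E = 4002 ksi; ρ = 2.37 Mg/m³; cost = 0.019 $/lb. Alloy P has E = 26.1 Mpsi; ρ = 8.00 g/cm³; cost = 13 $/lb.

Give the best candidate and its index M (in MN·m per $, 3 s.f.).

alloy Q, M = 278 MN·m per $

Convert each candidate to consistent units, then evaluate M:
  alloy L: E = 134.6 GPa, ρ = 1650 kg/m³, cost = 119.0 $/kg
  alloy R: E = 296.0 GPa, ρ = 3290 kg/m³, cost = 62.00 $/kg
  alloy Q: E = 27.59 GPa, ρ = 2370 kg/m³, cost = 0.04189 $/kg
  alloy P: E = 180.0 GPa, ρ = 8000 kg/m³, cost = 28.66 $/kg
  alloy Q: M = 278 MN·m per $
  alloy R: M = 1.45 MN·m per $
  alloy P: M = 0.785 MN·m per $
  alloy L: M = 0.685 MN·m per $
The maximum is for alloy Q.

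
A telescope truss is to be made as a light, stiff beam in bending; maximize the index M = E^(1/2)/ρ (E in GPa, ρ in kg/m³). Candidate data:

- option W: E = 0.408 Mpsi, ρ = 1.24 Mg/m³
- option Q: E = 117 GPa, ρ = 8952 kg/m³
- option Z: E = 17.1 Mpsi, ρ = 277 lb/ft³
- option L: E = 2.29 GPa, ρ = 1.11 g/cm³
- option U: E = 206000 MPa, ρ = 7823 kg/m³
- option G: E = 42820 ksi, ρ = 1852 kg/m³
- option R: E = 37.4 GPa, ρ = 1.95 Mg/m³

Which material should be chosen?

Normalizing units and computing the index:
  option W: E = 2.813 GPa, ρ = 1240 kg/m³
  option Q: E = 117.0 GPa, ρ = 8952 kg/m³
  option Z: E = 117.9 GPa, ρ = 4437 kg/m³
  option L: E = 2.290 GPa, ρ = 1110 kg/m³
  option U: E = 206.0 GPa, ρ = 7823 kg/m³
  option G: E = 295.2 GPa, ρ = 1852 kg/m³
  option R: E = 37.40 GPa, ρ = 1950 kg/m³
  option G: M = 9.28×10⁻³
  option R: M = 3.14×10⁻³
  option Z: M = 2.45×10⁻³
  option U: M = 1.83×10⁻³
  option L: M = 1.36×10⁻³
  option W: M = 1.35×10⁻³
  option Q: M = 1.21×10⁻³
The maximum is for option G.

option G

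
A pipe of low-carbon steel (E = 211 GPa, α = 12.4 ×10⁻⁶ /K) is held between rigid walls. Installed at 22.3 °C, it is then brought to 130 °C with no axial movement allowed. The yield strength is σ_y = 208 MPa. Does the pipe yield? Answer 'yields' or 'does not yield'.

ΔT = 107.7 K. Constrained thermal stress σ = E·α·ΔT = 211.0×10³ MPa × 12.4×10⁻⁶ × 107.7 = 282 MPa (compressive).
Compare to σ_y = 208 MPa: σ ≥ σ_y, so it yields.

yields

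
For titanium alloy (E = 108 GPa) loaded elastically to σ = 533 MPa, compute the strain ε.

ε = σ/E = 533 / 108000 = 4.94×10⁻³.

4.94×10⁻³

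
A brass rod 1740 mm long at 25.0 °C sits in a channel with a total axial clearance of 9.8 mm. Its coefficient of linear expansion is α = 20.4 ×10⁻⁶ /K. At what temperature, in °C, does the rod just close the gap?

301 °C

α·L₀·ΔT = 9.8 mm ⇒ ΔT = 9.8 / (20.4×10⁻⁶ × 1740.0) = 276.1 K.
T = 25.0 + 276.1 = 301.1 °C.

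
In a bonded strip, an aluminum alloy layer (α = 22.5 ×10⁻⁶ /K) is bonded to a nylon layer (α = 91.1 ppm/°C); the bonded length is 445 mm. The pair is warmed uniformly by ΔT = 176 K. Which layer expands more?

α(aluminum alloy) = 22.5×10⁻⁶/K vs α(nylon) = 91.1×10⁻⁶/K.
Higher α expands more for the same ΔT: nylon.

nylon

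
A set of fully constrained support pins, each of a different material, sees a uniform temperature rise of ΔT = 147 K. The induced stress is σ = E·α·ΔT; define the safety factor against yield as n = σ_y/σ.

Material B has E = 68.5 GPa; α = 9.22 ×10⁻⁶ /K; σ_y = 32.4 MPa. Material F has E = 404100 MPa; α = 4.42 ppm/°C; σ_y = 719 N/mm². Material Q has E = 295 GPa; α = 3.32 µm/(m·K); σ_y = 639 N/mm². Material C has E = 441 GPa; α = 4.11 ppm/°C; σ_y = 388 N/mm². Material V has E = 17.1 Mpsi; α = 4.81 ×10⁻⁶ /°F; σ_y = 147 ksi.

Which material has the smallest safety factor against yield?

material B

With everything in SI (GPa, ×10⁻⁶/K, MPa):
  material B: E = 68.50, α = 9.22, σ_y = 32.40 → σ = 92.8 MPa, n = 0.349
  material F: E = 404.1, α = 4.42, σ_y = 719.0 → σ = 263 MPa, n = 2.74
  material Q: E = 295.0, α = 3.32, σ_y = 639.0 → σ = 144 MPa, n = 4.44
  material C: E = 441.0, α = 4.11, σ_y = 388.0 → σ = 266 MPa, n = 1.46
  material V: E = 117.9, α = 8.66, σ_y = 1014 → σ = 150 MPa, n = 6.75
Material B has the lowest safety factor, n = 0.349.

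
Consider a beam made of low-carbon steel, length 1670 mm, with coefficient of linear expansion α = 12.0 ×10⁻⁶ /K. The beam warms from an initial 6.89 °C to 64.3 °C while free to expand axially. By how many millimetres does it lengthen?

ΔT = 64.3 − 6.89 = 57.41 K.
ΔL = α·L₀·ΔT = 12.0×10⁻⁶ × 1670 mm × 57.41 K = 1.15 mm.

1.15 mm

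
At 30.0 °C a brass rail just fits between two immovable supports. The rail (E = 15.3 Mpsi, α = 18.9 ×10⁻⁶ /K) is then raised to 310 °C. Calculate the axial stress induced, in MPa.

E = 15.3 Mpsi = 105.5 GPa.
ΔT = 280.0 K. Constrained thermal stress σ = E·α·ΔT = 105.5×10³ MPa × 18.9×10⁻⁶ × 280.0 = 558 MPa (compressive).

558 MPa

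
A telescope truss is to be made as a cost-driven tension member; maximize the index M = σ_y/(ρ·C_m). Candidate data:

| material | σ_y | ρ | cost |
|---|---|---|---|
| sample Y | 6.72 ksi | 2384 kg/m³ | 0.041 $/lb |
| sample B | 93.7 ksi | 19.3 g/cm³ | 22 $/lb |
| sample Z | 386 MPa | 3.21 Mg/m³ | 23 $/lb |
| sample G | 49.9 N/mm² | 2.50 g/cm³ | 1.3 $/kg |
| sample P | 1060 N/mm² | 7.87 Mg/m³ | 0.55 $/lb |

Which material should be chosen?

sample Y

Putting every candidate on a common basis:
  sample Y: σ_y = 46.33 MPa, ρ = 2384 kg/m³, cost = 0.09039 $/kg
  sample B: σ_y = 646.0 MPa, ρ = 19300 kg/m³, cost = 48.50 $/kg
  sample Z: σ_y = 386.0 MPa, ρ = 3210 kg/m³, cost = 50.71 $/kg
  sample G: σ_y = 49.90 MPa, ρ = 2500 kg/m³, cost = 1.300 $/kg
  sample P: σ_y = 1060 MPa, ρ = 7870 kg/m³, cost = 1.213 $/kg
  sample Y: M = 215 kN·m per $
  sample P: M = 111 kN·m per $
  sample G: M = 15.4 kN·m per $
  sample Z: M = 2.37 kN·m per $
  sample B: M = 0.690 kN·m per $
Sample Y ranks first.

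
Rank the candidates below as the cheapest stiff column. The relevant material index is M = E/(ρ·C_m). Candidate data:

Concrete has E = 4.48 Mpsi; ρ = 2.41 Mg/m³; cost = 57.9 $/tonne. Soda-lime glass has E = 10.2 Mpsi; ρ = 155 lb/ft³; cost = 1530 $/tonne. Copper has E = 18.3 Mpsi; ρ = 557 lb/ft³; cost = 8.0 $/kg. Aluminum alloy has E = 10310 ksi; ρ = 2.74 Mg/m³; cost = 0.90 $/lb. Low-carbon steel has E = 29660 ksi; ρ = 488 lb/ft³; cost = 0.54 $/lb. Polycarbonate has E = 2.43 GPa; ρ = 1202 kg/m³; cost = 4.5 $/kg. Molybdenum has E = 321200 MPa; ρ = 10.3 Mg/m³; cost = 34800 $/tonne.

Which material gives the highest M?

concrete

After converting to SI:
  concrete: E = 30.89 GPa, ρ = 2410 kg/m³, cost = 0.05790 $/kg
  soda-lime glass: E = 70.33 GPa, ρ = 2483 kg/m³, cost = 1.530 $/kg
  copper: E = 126.2 GPa, ρ = 8922 kg/m³, cost = 8.000 $/kg
  aluminum alloy: E = 71.08 GPa, ρ = 2740 kg/m³, cost = 1.984 $/kg
  low-carbon steel: E = 204.5 GPa, ρ = 7817 kg/m³, cost = 1.190 $/kg
  polycarbonate: E = 2.430 GPa, ρ = 1202 kg/m³, cost = 4.500 $/kg
  molybdenum: E = 321.2 GPa, ρ = 10300 kg/m³, cost = 34.80 $/kg
  concrete: M = 221 MN·m per $
  low-carbon steel: M = 22.0 MN·m per $
  soda-lime glass: M = 18.5 MN·m per $
  aluminum alloy: M = 13.1 MN·m per $
  copper: M = 1.77 MN·m per $
  molybdenum: M = 0.896 MN·m per $
  polycarbonate: M = 0.449 MN·m per $
Highest index: concrete.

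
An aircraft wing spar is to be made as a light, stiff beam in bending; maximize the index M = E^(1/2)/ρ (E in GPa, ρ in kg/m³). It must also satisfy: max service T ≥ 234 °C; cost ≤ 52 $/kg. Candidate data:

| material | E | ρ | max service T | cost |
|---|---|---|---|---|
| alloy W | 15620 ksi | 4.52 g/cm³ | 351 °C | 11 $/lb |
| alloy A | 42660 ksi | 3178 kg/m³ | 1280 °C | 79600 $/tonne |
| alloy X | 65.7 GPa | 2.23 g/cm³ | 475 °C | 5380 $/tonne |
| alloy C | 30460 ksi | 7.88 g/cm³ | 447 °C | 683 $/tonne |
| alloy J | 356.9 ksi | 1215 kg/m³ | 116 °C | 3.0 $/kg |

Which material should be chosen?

alloy X

Screen on constraints: max service T ≥ 234 °C; cost ≤ 52 $/kg. Survivors: alloy W, alloy X, alloy C.
Normalizing units and computing the index:
  alloy W: E = 107.7 GPa, ρ = 4520 kg/m³
  alloy X: E = 65.70 GPa, ρ = 2230 kg/m³
  alloy C: E = 210.0 GPa, ρ = 7880 kg/m³
  alloy X: M = 3.63×10⁻³
  alloy W: M = 2.30×10⁻³
  alloy C: M = 1.84×10⁻³
Highest index: alloy X.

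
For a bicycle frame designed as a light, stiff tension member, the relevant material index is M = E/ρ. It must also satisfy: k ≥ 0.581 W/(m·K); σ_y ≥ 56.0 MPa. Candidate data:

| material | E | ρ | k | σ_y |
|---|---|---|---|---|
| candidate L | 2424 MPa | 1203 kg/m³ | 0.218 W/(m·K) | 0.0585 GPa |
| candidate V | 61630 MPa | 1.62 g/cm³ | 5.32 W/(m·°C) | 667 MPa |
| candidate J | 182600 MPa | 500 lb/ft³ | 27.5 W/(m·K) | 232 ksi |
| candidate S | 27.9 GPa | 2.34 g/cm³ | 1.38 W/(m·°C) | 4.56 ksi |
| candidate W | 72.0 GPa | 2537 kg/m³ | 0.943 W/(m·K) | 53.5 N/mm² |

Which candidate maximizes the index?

candidate V

Screen on constraints: k ≥ 0.581 W/(m·K); σ_y ≥ 56.0 MPa. Survivors: candidate V, candidate J.
Normalizing units and computing the index:
  candidate V: E = 61.63 GPa, ρ = 1620 kg/m³
  candidate J: E = 182.6 GPa, ρ = 8009 kg/m³
  candidate V: M = 38.0 MN·m/kg
  candidate J: M = 22.8 MN·m/kg
Candidate V ranks first.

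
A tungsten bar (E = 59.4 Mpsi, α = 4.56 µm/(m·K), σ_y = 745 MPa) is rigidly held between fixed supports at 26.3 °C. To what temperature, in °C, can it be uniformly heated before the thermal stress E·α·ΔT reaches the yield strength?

E = 59.4 Mpsi = 409.5 GPa.
E·α·ΔT = 745.0 MPa ⇒ ΔT = 745.0 / (409.5×10³ × 4.56×10⁻⁶) = 398.9 K.
T = 26.3 + 398.9 = 425.2 °C.

425 °C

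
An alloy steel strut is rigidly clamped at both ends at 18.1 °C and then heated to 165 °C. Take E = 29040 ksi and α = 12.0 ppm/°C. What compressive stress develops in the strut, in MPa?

353 MPa

E = 29040 ksi = 200.2 GPa.
ΔT = 146.9 K. Constrained thermal stress σ = E·α·ΔT = 200.2×10³ MPa × 12.0×10⁻⁶ × 146.9 = 353 MPa (compressive).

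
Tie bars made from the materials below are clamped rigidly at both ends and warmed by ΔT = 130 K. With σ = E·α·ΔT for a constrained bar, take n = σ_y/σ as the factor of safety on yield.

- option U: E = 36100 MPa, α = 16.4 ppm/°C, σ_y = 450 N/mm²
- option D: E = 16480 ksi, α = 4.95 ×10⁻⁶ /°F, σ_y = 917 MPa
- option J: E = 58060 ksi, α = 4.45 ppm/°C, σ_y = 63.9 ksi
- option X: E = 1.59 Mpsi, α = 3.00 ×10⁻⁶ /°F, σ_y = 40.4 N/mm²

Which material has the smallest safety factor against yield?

Per material, after unit conversion:
  option U: E = 36.10, α = 16.4, σ_y = 450.0 → σ = 77.0 MPa, n = 5.85
  option D: E = 113.6, α = 8.91, σ_y = 917.0 → σ = 132 MPa, n = 6.97
  option J: E = 400.3, α = 4.45, σ_y = 440.6 → σ = 232 MPa, n = 1.90
  option X: E = 10.96, α = 5.40, σ_y = 40.40 → σ = 7.70 MPa, n = 5.25
The minimum is option J at n = 1.90.

option J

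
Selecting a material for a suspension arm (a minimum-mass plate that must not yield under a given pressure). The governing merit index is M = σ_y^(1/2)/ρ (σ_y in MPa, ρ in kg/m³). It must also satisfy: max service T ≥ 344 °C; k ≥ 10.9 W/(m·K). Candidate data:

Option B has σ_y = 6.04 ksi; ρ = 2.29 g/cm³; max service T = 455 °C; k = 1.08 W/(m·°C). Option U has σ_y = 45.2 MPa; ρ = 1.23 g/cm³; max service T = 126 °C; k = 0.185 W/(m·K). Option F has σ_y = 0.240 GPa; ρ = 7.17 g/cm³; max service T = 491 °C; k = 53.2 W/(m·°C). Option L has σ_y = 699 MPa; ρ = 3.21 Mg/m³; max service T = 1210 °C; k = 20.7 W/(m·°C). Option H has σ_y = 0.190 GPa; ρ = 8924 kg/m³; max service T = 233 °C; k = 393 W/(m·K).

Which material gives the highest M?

Screen on constraints: max service T ≥ 344 °C; k ≥ 10.9 W/(m·K). Survivors: option F, option L.
In SI units:
  option F: σ_y = 240.0 MPa, ρ = 7170 kg/m³
  option L: σ_y = 699.0 MPa, ρ = 3210 kg/m³
  option L: M = 8.24×10⁻³
  option F: M = 2.16×10⁻³
Option L has the largest M.

option L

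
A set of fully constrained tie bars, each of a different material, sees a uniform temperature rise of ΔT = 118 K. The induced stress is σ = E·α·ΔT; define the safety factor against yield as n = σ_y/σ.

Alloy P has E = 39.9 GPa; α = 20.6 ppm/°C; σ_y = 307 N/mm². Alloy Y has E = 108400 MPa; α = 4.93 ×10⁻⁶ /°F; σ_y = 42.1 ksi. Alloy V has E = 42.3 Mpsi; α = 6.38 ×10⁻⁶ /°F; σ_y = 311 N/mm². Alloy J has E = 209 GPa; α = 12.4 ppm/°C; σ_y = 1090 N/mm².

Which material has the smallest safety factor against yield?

alloy V

Converting E to GPa, α to ×10⁻⁶/K, σ_y to MPa, then σ and n for each:
  alloy P: E = 39.90, α = 20.6, σ_y = 307.0 → σ = 97.0 MPa, n = 3.17
  alloy Y: E = 108.4, α = 8.87, σ_y = 290.3 → σ = 114 MPa, n = 2.56
  alloy V: E = 291.6, α = 11.5, σ_y = 311.0 → σ = 395 MPa, n = 0.787
  alloy J: E = 209.0, α = 12.4, σ_y = 1090 → σ = 306 MPa, n = 3.56
Smallest n: alloy V with n = 0.787.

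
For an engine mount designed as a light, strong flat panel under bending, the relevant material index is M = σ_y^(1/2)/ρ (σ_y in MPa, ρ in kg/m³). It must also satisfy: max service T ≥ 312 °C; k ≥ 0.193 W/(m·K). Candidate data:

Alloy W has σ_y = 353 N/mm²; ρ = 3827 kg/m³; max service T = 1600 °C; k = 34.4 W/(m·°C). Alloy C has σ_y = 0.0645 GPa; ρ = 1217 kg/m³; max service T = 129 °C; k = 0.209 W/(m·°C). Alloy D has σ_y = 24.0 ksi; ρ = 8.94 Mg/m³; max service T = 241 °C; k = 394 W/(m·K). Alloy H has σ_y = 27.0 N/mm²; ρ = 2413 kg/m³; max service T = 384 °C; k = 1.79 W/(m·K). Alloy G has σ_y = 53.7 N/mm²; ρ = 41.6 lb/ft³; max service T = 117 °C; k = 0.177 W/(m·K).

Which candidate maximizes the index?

alloy W

Screen on constraints: max service T ≥ 312 °C; k ≥ 0.193 W/(m·K). Survivors: alloy W, alloy H.
Normalizing units and computing the index:
  alloy W: σ_y = 353.0 MPa, ρ = 3827 kg/m³
  alloy H: σ_y = 27.00 MPa, ρ = 2413 kg/m³
  alloy W: M = 4.91×10⁻³
  alloy H: M = 2.15×10⁻³
Alloy W ranks first.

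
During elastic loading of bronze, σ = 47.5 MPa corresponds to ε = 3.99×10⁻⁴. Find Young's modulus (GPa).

E = σ/ε = 47.5 MPa / 3.99×10⁻⁴ = 119000 MPa = 119 GPa.

119 GPa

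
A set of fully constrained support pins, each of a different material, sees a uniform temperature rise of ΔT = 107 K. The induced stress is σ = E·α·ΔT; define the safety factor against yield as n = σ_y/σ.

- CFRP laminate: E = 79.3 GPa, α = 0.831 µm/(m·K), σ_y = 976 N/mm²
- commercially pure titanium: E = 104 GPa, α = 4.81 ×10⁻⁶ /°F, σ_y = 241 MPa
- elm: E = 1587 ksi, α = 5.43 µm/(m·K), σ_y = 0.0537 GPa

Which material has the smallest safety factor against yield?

commercially pure titanium

Per material, after unit conversion:
  CFRP laminate: E = 79.30, α = 0.831, σ_y = 976.0 → σ = 7.05 MPa, n = 138
  commercially pure titanium: E = 104.0, α = 8.66, σ_y = 241.0 → σ = 96.3 MPa, n = 2.50
  elm: E = 10.94, α = 5.43, σ_y = 53.70 → σ = 6.36 MPa, n = 8.45
Commercially pure titanium has the lowest safety factor, n = 2.50.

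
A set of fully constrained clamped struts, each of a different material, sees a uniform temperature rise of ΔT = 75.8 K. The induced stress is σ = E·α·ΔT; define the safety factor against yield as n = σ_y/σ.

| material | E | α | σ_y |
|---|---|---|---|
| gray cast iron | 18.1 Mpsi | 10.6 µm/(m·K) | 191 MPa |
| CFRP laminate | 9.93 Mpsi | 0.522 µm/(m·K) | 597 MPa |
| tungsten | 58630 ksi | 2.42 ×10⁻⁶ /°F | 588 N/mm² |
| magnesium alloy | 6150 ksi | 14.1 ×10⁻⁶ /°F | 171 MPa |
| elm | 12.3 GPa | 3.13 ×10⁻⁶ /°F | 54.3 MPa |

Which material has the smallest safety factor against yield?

In consistent units (E in GPa, α in ×10⁻⁶/K, σ_y in MPa):
  gray cast iron: E = 124.8, α = 10.6, σ_y = 191.0 → σ = 100 MPa, n = 1.90
  CFRP laminate: E = 68.46, α = 0.522, σ_y = 597.0 → σ = 2.71 MPa, n = 220
  tungsten: E = 404.2, α = 4.36, σ_y = 588.0 → σ = 133 MPa, n = 4.41
  magnesium alloy: E = 42.40, α = 25.4, σ_y = 171.0 → σ = 81.6 MPa, n = 2.10
  elm: E = 12.30, α = 5.63, σ_y = 54.30 → σ = 5.25 MPa, n = 10.3
The minimum is gray cast iron at n = 1.90.

gray cast iron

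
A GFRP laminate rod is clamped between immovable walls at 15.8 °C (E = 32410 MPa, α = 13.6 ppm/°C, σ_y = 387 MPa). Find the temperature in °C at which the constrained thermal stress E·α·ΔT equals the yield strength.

E = 32410 MPa = 32.41 GPa.
E·α·ΔT = 387.0 MPa ⇒ ΔT = 387.0 / (32.41×10³ × 13.6×10⁻⁶) = 878.0 K.
T = 15.8 + 878.0 = 893.8 °C.

894 °C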